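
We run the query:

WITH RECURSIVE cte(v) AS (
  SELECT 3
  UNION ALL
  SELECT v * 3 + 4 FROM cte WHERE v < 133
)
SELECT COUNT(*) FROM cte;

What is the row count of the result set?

Base: v=3.
Iteration 1: 3 < 133 holds -> v = 3 * 3 + 4 = 13.
Iteration 2: 13 < 133 holds -> v = 13 * 3 + 4 = 43.
Iteration 3: 43 < 133 holds -> v = 43 * 3 + 4 = 133.
Iteration 4: 133 < 133 fails; recursion stops.
Total rows emitted: 4.

4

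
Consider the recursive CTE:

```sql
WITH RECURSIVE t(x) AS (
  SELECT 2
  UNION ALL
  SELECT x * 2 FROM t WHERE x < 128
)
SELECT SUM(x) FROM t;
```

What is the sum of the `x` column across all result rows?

Base: x=2.
Iteration 1: 2 < 128 holds -> x = 2 * 2 = 4.
Iteration 2: 4 < 128 holds -> x = 4 * 2 = 8.
Iteration 3: 8 < 128 holds -> x = 8 * 2 = 16.
Iteration 4: 16 < 128 holds -> x = 16 * 2 = 32.
Iteration 5: 32 < 128 holds -> x = 32 * 2 = 64.
Iteration 6: 64 < 128 holds -> x = 64 * 2 = 128.
Iteration 7: 128 < 128 fails; recursion stops.
SUM(x) = 2 + 4 + 8 + 16 + 32 + 64 + 128 = 254.

254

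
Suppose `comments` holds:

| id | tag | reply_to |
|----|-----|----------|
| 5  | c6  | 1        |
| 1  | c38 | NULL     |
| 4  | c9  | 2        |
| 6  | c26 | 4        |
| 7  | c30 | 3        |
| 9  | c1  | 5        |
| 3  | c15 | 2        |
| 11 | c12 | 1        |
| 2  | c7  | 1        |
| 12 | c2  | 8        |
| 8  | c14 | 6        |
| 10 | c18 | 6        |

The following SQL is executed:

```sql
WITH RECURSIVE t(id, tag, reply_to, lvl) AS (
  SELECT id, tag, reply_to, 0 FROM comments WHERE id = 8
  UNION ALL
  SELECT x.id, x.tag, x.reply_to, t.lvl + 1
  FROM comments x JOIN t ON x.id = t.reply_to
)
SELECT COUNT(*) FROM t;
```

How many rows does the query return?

Base: id=8 (c14), reply_to=6, lvl 0.
Iteration 1: join on id=6 -> c26 (id 6, reply_to=4, lvl 1).
Iteration 2: join on id=4 -> c9 (id 4, reply_to=2, lvl 2).
Iteration 3: join on id=2 -> c7 (id 2, reply_to=1, lvl 3).
Iteration 4: join on id=1 -> c38 (id 1, reply_to=NULL, lvl 4).
Iteration 5: reply_to is NULL; no match; recursion stops.
Total rows emitted: 5.

5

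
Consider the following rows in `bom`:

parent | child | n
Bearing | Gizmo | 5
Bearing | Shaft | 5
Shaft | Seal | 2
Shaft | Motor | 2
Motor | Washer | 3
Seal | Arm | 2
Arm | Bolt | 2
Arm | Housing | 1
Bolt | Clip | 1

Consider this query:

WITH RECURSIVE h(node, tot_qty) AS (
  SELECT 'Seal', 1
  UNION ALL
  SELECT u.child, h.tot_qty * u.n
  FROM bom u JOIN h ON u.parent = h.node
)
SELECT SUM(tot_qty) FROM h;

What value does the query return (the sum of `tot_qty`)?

Base: (Seal, tot_qty=1).
Iteration 1: components of {Seal} -> Arm = 1*2 = 2.
Iteration 2: components of {Arm} -> Bolt = 2*2 = 4, Housing = 2*1 = 2.
Iteration 3: components of {Bolt,Housing} -> Clip = 4*1 = 4.
Iteration 4: no further components; recursion stops.
SUM(tot_qty) = 1 + 2 + 4 + 2 + 4 = 13.

13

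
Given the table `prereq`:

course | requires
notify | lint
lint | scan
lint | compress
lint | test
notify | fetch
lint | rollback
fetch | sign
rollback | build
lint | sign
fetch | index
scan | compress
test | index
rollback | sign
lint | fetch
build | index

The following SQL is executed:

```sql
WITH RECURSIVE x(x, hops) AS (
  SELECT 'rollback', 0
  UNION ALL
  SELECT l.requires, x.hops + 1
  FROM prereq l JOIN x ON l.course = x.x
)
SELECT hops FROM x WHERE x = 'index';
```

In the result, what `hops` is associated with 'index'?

2

Base: (rollback, hops=0).
Iteration 1: edges from {rollback} -> (build, hops=1), (sign, hops=1).
Iteration 2: edges from {build,sign} -> (index, hops=2).
Iteration 3: no outgoing edges from {index}; recursion stops.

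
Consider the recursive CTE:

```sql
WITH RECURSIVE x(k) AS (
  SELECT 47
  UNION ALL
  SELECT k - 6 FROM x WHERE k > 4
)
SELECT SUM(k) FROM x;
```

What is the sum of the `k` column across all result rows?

Base: k=47.
Iteration 1: 47 > 4 holds -> k = 47 - 6 = 41.
Iteration 2: 41 > 4 holds -> k = 41 - 6 = 35.
Iteration 3: 35 > 4 holds -> k = 35 - 6 = 29.
Iteration 4: 29 > 4 holds -> k = 29 - 6 = 23.
Iteration 5: 23 > 4 holds -> k = 23 - 6 = 17.
Iteration 6: 17 > 4 holds -> k = 17 - 6 = 11.
Iteration 7: 11 > 4 holds -> k = 11 - 6 = 5.
Iteration 8: 5 > 4 holds -> k = 5 - 6 = -1.
Iteration 9: -1 > 4 fails; recursion stops.
SUM(k) = 47 + 41 + 35 + 29 + 23 + 17 + 11 + 5 + -1 = 207.

207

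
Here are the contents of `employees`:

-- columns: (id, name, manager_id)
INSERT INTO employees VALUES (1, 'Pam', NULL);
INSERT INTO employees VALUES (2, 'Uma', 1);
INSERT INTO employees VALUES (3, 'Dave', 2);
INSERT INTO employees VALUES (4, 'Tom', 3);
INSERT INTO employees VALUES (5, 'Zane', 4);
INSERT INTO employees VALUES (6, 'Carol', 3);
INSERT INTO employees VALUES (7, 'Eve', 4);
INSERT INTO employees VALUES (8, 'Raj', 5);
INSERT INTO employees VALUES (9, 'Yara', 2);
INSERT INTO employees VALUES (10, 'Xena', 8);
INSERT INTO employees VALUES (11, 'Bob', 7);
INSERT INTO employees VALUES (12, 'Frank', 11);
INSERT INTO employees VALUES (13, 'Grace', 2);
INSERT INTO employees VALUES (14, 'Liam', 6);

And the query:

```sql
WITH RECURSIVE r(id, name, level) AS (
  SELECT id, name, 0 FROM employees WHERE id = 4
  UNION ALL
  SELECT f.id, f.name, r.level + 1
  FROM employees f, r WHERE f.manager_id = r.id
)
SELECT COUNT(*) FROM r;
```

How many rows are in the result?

7

Base: id=4 (Tom) at level 0.
Iteration 1: rows with manager_id in {4} -> Zane (id 5, level 1), Eve (id 7, level 1).
Iteration 2: rows with manager_id in {5,7} -> Raj (id 8, level 2), Bob (id 11, level 2).
Iteration 3: rows with manager_id in {8,11} -> Xena (id 10, level 3), Frank (id 12, level 3).
Iteration 4: no rows with manager_id in {10,12}; recursion stops.
Total rows emitted: 7.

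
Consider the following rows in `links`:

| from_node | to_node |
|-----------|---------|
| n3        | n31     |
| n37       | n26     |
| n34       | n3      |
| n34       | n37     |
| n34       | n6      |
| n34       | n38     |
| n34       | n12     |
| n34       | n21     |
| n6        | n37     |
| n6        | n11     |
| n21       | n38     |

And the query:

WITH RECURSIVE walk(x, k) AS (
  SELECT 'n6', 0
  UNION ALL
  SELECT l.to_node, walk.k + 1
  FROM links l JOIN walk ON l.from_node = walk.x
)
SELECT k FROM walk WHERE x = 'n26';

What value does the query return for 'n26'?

Base: (n6, k=0).
Iteration 1: edges from {n6} -> (n11, k=1), (n37, k=1).
Iteration 2: edges from {n11,n37} -> (n26, k=2).
Iteration 3: no outgoing edges from {n26}; recursion stops.

2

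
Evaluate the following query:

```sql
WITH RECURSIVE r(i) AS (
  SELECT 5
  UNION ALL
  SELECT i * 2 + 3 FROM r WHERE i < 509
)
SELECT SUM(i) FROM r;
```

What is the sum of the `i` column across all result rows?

995

Base: i=5.
Iteration 1: 5 < 509 holds -> i = 5 * 2 + 3 = 13.
Iteration 2: 13 < 509 holds -> i = 13 * 2 + 3 = 29.
Iteration 3: 29 < 509 holds -> i = 29 * 2 + 3 = 61.
Iteration 4: 61 < 509 holds -> i = 61 * 2 + 3 = 125.
Iteration 5: 125 < 509 holds -> i = 125 * 2 + 3 = 253.
Iteration 6: 253 < 509 holds -> i = 253 * 2 + 3 = 509.
Iteration 7: 509 < 509 fails; recursion stops.
SUM(i) = 5 + 13 + 29 + 61 + 125 + 253 + 509 = 995.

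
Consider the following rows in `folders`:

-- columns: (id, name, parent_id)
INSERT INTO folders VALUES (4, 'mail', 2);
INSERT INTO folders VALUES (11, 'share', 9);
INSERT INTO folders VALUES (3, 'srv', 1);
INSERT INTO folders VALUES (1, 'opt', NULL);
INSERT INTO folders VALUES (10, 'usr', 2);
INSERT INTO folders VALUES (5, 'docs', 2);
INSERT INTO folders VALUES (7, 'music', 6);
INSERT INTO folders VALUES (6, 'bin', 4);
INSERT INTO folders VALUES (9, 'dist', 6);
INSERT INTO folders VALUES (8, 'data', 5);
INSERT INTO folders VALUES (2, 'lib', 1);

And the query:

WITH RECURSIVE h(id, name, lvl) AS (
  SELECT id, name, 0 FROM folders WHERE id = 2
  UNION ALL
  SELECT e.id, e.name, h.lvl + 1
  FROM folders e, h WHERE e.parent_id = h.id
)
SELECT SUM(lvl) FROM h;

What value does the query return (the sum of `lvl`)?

17

Base: id=2 (lib) at lvl 0.
Iteration 1: rows with parent_id in {2} -> mail (id 4, lvl 1), docs (id 5, lvl 1), usr (id 10, lvl 1).
Iteration 2: rows with parent_id in {4,5,10} -> bin (id 6, lvl 2), data (id 8, lvl 2).
Iteration 3: rows with parent_id in {6,8} -> music (id 7, lvl 3), dist (id 9, lvl 3).
Iteration 4: rows with parent_id in {7,9} -> share (id 11, lvl 4).
Iteration 5: no rows with parent_id in {11}; recursion stops.
SUM(lvl) = 0 + 1 + 1 + 1 + 2 + 2 + 3 + 3 + 4 = 17.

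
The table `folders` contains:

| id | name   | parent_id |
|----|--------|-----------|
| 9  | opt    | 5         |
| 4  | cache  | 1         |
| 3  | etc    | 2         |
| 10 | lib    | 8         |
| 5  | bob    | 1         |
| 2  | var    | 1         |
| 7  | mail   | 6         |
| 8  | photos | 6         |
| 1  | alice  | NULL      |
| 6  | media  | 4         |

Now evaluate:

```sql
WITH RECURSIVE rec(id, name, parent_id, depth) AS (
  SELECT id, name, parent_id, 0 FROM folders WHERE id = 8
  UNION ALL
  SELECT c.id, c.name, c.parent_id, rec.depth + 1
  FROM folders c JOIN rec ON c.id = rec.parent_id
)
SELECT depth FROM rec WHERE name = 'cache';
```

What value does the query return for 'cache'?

2

Base: id=8 (photos), parent_id=6, depth 0.
Iteration 1: join on id=6 -> media (id 6, parent_id=4, depth 1).
Iteration 2: join on id=4 -> cache (id 4, parent_id=1, depth 2).
Iteration 3: join on id=1 -> alice (id 1, parent_id=NULL, depth 3).
Iteration 4: parent_id is NULL; no match; recursion stops.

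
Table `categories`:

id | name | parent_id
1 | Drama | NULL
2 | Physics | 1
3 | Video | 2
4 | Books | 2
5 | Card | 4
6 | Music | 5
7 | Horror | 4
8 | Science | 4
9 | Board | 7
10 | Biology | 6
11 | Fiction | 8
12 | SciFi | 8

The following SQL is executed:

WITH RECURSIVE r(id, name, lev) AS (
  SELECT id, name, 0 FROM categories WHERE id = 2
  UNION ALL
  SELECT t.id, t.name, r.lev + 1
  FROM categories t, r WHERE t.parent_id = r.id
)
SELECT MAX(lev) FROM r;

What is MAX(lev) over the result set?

4

Base: id=2 (Physics) at lev 0.
Iteration 1: rows with parent_id in {2} -> Video (id 3, lev 1), Books (id 4, lev 1).
Iteration 2: rows with parent_id in {3,4} -> Card (id 5, lev 2), Horror (id 7, lev 2), Science (id 8, lev 2).
Iteration 3: rows with parent_id in {5,7,8} -> Music (id 6, lev 3), Board (id 9, lev 3), Fiction (id 11, lev 3), SciFi (id 12, lev 3).
Iteration 4: rows with parent_id in {6,9,11,12} -> Biology (id 10, lev 4).
Iteration 5: no rows with parent_id in {10}; recursion stops.
lev values: 0, 1, 1, 2, 2, 2, 3, 3, 3, 3, 4; the maximum is 4.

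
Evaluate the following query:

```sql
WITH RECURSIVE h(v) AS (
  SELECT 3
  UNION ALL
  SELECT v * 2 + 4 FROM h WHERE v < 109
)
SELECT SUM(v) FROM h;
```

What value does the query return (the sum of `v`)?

417

Base: v=3.
Iteration 1: 3 < 109 holds -> v = 3 * 2 + 4 = 10.
Iteration 2: 10 < 109 holds -> v = 10 * 2 + 4 = 24.
Iteration 3: 24 < 109 holds -> v = 24 * 2 + 4 = 52.
Iteration 4: 52 < 109 holds -> v = 52 * 2 + 4 = 108.
Iteration 5: 108 < 109 holds -> v = 108 * 2 + 4 = 220.
Iteration 6: 220 < 109 fails; recursion stops.
SUM(v) = 3 + 10 + 24 + 52 + 108 + 220 = 417.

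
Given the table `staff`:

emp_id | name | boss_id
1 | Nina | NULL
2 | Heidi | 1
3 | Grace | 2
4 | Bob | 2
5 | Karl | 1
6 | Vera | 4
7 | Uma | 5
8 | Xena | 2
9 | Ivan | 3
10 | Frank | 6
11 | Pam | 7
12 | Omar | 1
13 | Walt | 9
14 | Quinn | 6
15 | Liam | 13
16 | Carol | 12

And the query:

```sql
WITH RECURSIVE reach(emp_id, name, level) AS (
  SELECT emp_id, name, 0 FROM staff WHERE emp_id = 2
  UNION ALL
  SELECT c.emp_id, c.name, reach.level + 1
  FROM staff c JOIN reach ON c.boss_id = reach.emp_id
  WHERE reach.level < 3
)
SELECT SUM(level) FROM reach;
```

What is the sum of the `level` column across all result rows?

Base: emp_id=2 (Heidi) at level 0.
Iteration 1: rows with boss_id in {2} -> Grace (id 3, level 1), Bob (id 4, level 1), Xena (id 8, level 1).
Iteration 2: rows with boss_id in {3,4,8} -> Vera (id 6, level 2), Ivan (id 9, level 2).
Iteration 3: rows with boss_id in {6,9} -> Frank (id 10, level 3), Walt (id 13, level 3), Quinn (id 14, level 3).
Iteration 4: level < 3 fails for all current rows; recursion stops.
SUM(level) = 0 + 1 + 1 + 1 + 2 + 2 + 3 + 3 + 3 = 16.

16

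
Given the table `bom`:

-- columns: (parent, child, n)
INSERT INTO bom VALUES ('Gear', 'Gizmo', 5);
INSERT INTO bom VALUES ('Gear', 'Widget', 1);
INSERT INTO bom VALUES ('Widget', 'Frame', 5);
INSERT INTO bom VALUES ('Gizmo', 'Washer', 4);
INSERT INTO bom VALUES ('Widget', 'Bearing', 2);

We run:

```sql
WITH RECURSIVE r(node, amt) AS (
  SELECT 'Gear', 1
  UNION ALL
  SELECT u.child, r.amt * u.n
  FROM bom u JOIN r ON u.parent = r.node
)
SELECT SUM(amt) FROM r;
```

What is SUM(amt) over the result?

Base: (Gear, amt=1).
Iteration 1: components of {Gear} -> Gizmo = 1*5 = 5, Widget = 1*1 = 1.
Iteration 2: components of {Gizmo,Widget} -> Bearing = 1*2 = 2, Frame = 1*5 = 5, Washer = 5*4 = 20.
Iteration 3: no further components; recursion stops.
SUM(amt) = 1 + 5 + 1 + 20 + 5 + 2 = 34.

34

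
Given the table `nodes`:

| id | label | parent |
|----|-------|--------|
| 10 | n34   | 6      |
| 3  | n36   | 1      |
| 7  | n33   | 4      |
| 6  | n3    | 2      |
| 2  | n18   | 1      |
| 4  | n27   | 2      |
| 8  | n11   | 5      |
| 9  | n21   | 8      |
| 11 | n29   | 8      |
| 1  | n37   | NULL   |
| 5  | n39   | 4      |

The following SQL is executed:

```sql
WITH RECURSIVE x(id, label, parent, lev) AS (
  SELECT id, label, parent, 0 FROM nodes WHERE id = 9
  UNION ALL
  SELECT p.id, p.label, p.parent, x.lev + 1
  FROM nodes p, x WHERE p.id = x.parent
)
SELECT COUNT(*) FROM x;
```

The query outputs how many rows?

6

Base: id=9 (n21), parent=8, lev 0.
Iteration 1: join on id=8 -> n11 (id 8, parent=5, lev 1).
Iteration 2: join on id=5 -> n39 (id 5, parent=4, lev 2).
Iteration 3: join on id=4 -> n27 (id 4, parent=2, lev 3).
Iteration 4: join on id=2 -> n18 (id 2, parent=1, lev 4).
Iteration 5: join on id=1 -> n37 (id 1, parent=NULL, lev 5).
Iteration 6: parent is NULL; no match; recursion stops.
Total rows emitted: 6.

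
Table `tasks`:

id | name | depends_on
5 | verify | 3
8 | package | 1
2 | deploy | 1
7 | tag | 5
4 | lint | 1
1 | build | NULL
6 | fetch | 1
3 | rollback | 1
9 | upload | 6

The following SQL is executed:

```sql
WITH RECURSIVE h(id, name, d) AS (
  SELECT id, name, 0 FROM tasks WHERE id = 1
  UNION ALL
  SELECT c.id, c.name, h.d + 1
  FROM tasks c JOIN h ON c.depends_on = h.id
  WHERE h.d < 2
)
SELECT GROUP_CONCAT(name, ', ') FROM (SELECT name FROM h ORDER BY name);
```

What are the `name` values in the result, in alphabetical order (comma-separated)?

build, deploy, fetch, lint, package, rollback, upload, verify

Base: id=1 (build) at d 0.
Iteration 1: rows with depends_on in {1} -> deploy (id 2, d 1), rollback (id 3, d 1), lint (id 4, d 1), fetch (id 6, d 1), package (id 8, d 1).
Iteration 2: rows with depends_on in {2,3,4,6,8} -> verify (id 5, d 2), upload (id 9, d 2).
Iteration 3: d < 2 fails for all current rows; recursion stops.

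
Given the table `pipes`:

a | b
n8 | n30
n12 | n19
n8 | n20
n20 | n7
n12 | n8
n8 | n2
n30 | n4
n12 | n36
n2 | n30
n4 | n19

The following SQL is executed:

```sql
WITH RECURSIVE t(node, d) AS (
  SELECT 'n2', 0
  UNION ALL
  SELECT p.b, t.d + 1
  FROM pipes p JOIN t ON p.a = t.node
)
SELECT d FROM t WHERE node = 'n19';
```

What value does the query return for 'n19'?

Base: (n2, d=0).
Iteration 1: edges from {n2} -> (n30, d=1).
Iteration 2: edges from {n30} -> (n4, d=2).
Iteration 3: edges from {n4} -> (n19, d=3).
Iteration 4: no outgoing edges from {n19}; recursion stops.

3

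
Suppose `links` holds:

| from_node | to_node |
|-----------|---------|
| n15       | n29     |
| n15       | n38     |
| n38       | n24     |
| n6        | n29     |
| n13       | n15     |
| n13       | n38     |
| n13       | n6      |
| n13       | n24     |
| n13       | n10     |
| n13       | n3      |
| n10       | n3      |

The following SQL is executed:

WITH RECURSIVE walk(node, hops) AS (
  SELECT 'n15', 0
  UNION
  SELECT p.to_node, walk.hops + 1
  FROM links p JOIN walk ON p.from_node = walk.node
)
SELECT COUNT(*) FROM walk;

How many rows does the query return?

Base: (n15, hops=0).
Iteration 1: edges from {n15} -> (n29, hops=1), (n38, hops=1).
Iteration 2: edges from {n29,n38} -> (n24, hops=2).
Iteration 3: no outgoing edges from {n24}; recursion stops.
Total rows emitted: 4.

4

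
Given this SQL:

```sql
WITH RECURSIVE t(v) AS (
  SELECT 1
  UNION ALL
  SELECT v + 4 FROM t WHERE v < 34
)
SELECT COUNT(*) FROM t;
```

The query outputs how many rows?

10

Base: v=1.
Iteration 1: 1 < 34 holds -> v = 1 + 4 = 5.
Iteration 2: 5 < 34 holds -> v = 5 + 4 = 9.
Iteration 3: 9 < 34 holds -> v = 9 + 4 = 13.
Iteration 4: 13 < 34 holds -> v = 13 + 4 = 17.
Iteration 5: 17 < 34 holds -> v = 17 + 4 = 21.
Iteration 6: 21 < 34 holds -> v = 21 + 4 = 25.
Iteration 7: 25 < 34 holds -> v = 25 + 4 = 29.
Iteration 8: 29 < 34 holds -> v = 29 + 4 = 33.
Iteration 9: 33 < 34 holds -> v = 33 + 4 = 37.
Iteration 10: 37 < 34 fails; recursion stops.
Total rows emitted: 10.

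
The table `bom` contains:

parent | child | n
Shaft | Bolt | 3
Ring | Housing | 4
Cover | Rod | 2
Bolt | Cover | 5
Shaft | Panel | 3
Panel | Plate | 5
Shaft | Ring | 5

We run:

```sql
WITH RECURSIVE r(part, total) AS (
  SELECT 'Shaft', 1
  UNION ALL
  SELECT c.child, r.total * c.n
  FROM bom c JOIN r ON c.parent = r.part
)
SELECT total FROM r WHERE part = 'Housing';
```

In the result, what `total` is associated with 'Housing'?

Base: (Shaft, total=1).
Iteration 1: components of {Shaft} -> Bolt = 1*3 = 3, Panel = 1*3 = 3, Ring = 1*5 = 5.
Iteration 2: components of {Bolt,Panel,Ring} -> Cover = 3*5 = 15, Housing = 5*4 = 20, Plate = 3*5 = 15.
Iteration 3: components of {Cover,Housing,Plate} -> Rod = 15*2 = 30.
Iteration 4: no further components; recursion stops.

20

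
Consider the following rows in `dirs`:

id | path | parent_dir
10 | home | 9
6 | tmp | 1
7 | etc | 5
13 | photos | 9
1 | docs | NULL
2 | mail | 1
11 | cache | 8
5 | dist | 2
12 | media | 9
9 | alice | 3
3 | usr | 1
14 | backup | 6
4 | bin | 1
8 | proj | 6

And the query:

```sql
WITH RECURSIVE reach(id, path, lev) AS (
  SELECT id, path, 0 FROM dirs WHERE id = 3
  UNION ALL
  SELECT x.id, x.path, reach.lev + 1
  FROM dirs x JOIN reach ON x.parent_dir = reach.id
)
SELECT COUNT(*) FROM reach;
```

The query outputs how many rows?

5

Base: id=3 (usr) at lev 0.
Iteration 1: rows with parent_dir in {3} -> alice (id 9, lev 1).
Iteration 2: rows with parent_dir in {9} -> home (id 10, lev 2), media (id 12, lev 2), photos (id 13, lev 2).
Iteration 3: no rows with parent_dir in {10,12,13}; recursion stops.
Total rows emitted: 5.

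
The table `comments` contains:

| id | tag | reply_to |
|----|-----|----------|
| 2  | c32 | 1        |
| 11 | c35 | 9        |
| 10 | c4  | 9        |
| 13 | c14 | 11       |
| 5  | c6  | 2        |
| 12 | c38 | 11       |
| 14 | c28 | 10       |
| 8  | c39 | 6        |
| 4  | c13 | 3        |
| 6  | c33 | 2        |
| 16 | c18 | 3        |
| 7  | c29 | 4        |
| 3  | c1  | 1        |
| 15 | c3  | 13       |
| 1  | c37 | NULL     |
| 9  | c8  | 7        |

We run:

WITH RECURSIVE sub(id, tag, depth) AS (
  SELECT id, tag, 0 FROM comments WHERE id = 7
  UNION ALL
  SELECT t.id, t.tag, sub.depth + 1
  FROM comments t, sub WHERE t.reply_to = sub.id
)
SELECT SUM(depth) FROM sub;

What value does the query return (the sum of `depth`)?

Base: id=7 (c29) at depth 0.
Iteration 1: rows with reply_to in {7} -> c8 (id 9, depth 1).
Iteration 2: rows with reply_to in {9} -> c4 (id 10, depth 2), c35 (id 11, depth 2).
Iteration 3: rows with reply_to in {10,11} -> c38 (id 12, depth 3), c14 (id 13, depth 3), c28 (id 14, depth 3).
Iteration 4: rows with reply_to in {12,13,14} -> c3 (id 15, depth 4).
Iteration 5: no rows with reply_to in {15}; recursion stops.
SUM(depth) = 0 + 1 + 2 + 2 + 3 + 3 + 3 + 4 = 18.

18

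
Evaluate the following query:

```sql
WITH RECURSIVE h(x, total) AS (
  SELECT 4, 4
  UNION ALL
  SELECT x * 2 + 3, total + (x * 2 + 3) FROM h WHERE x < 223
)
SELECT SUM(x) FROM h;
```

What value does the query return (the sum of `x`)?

868

Base: x=4, total=4.
Iteration 1: 4 < 223 holds -> x = 4 * 2 + 3 = 11, total = 4 + 11 = 15.
Iteration 2: 11 < 223 holds -> x = 11 * 2 + 3 = 25, total = 15 + 25 = 40.
Iteration 3: 25 < 223 holds -> x = 25 * 2 + 3 = 53, total = 40 + 53 = 93.
Iteration 4: 53 < 223 holds -> x = 53 * 2 + 3 = 109, total = 93 + 109 = 202.
Iteration 5: 109 < 223 holds -> x = 109 * 2 + 3 = 221, total = 202 + 221 = 423.
Iteration 6: 221 < 223 holds -> x = 221 * 2 + 3 = 445, total = 423 + 445 = 868.
Iteration 7: 445 < 223 fails; recursion stops.
SUM(x) = 4 + 11 + 25 + 53 + 109 + 221 + 445 = 868.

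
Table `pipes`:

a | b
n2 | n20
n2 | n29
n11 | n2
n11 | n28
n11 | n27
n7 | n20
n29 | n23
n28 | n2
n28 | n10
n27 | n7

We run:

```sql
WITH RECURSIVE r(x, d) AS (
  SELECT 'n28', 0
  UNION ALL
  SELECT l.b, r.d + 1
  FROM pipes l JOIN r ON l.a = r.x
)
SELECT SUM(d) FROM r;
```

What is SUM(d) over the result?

9

Base: (n28, d=0).
Iteration 1: edges from {n28} -> (n10, d=1), (n2, d=1).
Iteration 2: edges from {n10,n2} -> (n20, d=2), (n29, d=2).
Iteration 3: edges from {n20,n29} -> (n23, d=3).
Iteration 4: no outgoing edges from {n23}; recursion stops.
SUM(d) = 0 + 1 + 1 + 2 + 2 + 3 = 9.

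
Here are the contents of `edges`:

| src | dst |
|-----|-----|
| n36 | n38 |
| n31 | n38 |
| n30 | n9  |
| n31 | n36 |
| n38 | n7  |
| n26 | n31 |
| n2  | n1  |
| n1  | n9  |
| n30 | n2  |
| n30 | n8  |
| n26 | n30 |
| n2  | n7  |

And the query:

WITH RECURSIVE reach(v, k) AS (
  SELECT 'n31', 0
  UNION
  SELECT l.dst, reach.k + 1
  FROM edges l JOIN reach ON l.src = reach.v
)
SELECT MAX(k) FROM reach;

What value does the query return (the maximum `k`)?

3

Base: (n31, k=0).
Iteration 1: edges from {n31} -> (n36, k=1), (n38, k=1).
Iteration 2: edges from {n36,n38} -> (n38, k=2), (n7, k=2).
Iteration 3: edges from {n38,n7} -> (n7, k=3).
Iteration 4: no outgoing edges from {n7}; recursion stops.
k values: 0, 1, 1, 2, 2, 3; the maximum is 3.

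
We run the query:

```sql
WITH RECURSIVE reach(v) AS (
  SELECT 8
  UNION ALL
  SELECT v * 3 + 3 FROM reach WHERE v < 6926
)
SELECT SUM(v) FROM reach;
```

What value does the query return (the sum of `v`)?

31148

Base: v=8.
Iteration 1: 8 < 6926 holds -> v = 8 * 3 + 3 = 27.
Iteration 2: 27 < 6926 holds -> v = 27 * 3 + 3 = 84.
Iteration 3: 84 < 6926 holds -> v = 84 * 3 + 3 = 255.
Iteration 4: 255 < 6926 holds -> v = 255 * 3 + 3 = 768.
Iteration 5: 768 < 6926 holds -> v = 768 * 3 + 3 = 2307.
Iteration 6: 2307 < 6926 holds -> v = 2307 * 3 + 3 = 6924.
Iteration 7: 6924 < 6926 holds -> v = 6924 * 3 + 3 = 20775.
Iteration 8: 20775 < 6926 fails; recursion stops.
SUM(v) = 8 + 27 + 84 + 255 + 768 + 2307 + 6924 + 20775 = 31148.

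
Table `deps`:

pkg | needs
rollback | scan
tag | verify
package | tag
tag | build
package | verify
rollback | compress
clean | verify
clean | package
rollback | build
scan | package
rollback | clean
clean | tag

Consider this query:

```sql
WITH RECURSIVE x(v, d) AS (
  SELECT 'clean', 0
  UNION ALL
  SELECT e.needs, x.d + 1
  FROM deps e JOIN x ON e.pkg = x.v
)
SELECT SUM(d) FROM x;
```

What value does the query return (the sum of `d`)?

17

Base: (clean, d=0).
Iteration 1: edges from {clean} -> (package, d=1), (tag, d=1), (verify, d=1).
Iteration 2: edges from {package,tag,verify} -> (build, d=2), (tag, d=2), (verify, d=2) x2. [UNION ALL keeps all 4 new rows, including repeats]
Iteration 3: edges from {build,tag,verify} -> (build, d=3), (verify, d=3).
Iteration 4: no outgoing edges from {build,verify}; recursion stops.
SUM(d) = 0 + 1 + 1 + 1 + 2 + 2 + 2 + 2 + 3 + 3 = 17.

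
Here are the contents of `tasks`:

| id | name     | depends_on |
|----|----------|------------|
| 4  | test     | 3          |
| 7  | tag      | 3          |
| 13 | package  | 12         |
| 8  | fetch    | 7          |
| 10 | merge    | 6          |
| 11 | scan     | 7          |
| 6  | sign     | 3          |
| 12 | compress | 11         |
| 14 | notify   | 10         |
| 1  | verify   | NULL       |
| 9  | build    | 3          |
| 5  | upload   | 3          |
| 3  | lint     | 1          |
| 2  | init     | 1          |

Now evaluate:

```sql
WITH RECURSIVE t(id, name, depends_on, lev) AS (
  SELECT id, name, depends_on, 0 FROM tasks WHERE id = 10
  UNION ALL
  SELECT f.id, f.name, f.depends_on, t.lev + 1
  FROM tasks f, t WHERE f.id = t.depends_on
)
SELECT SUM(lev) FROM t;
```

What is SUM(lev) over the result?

Base: id=10 (merge), depends_on=6, lev 0.
Iteration 1: join on id=6 -> sign (id 6, depends_on=3, lev 1).
Iteration 2: join on id=3 -> lint (id 3, depends_on=1, lev 2).
Iteration 3: join on id=1 -> verify (id 1, depends_on=NULL, lev 3).
Iteration 4: depends_on is NULL; no match; recursion stops.
SUM(lev) = 0 + 1 + 2 + 3 = 6.

6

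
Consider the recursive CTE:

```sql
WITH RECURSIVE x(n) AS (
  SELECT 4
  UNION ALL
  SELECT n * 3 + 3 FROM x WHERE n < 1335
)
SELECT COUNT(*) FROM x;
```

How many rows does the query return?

6

Base: n=4.
Iteration 1: 4 < 1335 holds -> n = 4 * 3 + 3 = 15.
Iteration 2: 15 < 1335 holds -> n = 15 * 3 + 3 = 48.
Iteration 3: 48 < 1335 holds -> n = 48 * 3 + 3 = 147.
Iteration 4: 147 < 1335 holds -> n = 147 * 3 + 3 = 444.
Iteration 5: 444 < 1335 holds -> n = 444 * 3 + 3 = 1335.
Iteration 6: 1335 < 1335 fails; recursion stops.
Total rows emitted: 6.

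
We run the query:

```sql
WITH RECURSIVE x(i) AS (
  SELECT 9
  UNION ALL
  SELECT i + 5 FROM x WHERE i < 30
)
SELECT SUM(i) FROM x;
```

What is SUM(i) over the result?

129

Base: i=9.
Iteration 1: 9 < 30 holds -> i = 9 + 5 = 14.
Iteration 2: 14 < 30 holds -> i = 14 + 5 = 19.
Iteration 3: 19 < 30 holds -> i = 19 + 5 = 24.
Iteration 4: 24 < 30 holds -> i = 24 + 5 = 29.
Iteration 5: 29 < 30 holds -> i = 29 + 5 = 34.
Iteration 6: 34 < 30 fails; recursion stops.
SUM(i) = 9 + 14 + 19 + 24 + 29 + 34 = 129.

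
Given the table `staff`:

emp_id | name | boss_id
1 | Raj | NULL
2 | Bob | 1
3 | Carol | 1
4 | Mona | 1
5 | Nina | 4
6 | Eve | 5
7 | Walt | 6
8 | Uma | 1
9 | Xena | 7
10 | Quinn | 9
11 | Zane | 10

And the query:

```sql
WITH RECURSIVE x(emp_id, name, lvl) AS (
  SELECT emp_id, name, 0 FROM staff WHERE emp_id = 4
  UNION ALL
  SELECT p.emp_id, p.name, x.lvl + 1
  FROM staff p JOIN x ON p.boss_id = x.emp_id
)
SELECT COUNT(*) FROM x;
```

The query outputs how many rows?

7

Base: emp_id=4 (Mona) at lvl 0.
Iteration 1: rows with boss_id in {4} -> Nina (id 5, lvl 1).
Iteration 2: rows with boss_id in {5} -> Eve (id 6, lvl 2).
Iteration 3: rows with boss_id in {6} -> Walt (id 7, lvl 3).
Iteration 4: rows with boss_id in {7} -> Xena (id 9, lvl 4).
Iteration 5: rows with boss_id in {9} -> Quinn (id 10, lvl 5).
Iteration 6: rows with boss_id in {10} -> Zane (id 11, lvl 6).
Iteration 7: no rows with boss_id in {11}; recursion stops.
Total rows emitted: 7.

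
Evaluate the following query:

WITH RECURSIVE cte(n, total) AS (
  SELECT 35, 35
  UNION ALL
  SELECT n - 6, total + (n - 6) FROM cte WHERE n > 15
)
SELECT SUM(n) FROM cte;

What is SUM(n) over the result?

115

Base: n=35, total=35.
Iteration 1: 35 > 15 holds -> n = 35 - 6 = 29, total = 35 + 29 = 64.
Iteration 2: 29 > 15 holds -> n = 29 - 6 = 23, total = 64 + 23 = 87.
Iteration 3: 23 > 15 holds -> n = 23 - 6 = 17, total = 87 + 17 = 104.
Iteration 4: 17 > 15 holds -> n = 17 - 6 = 11, total = 104 + 11 = 115.
Iteration 5: 11 > 15 fails; recursion stops.
SUM(n) = 35 + 29 + 23 + 17 + 11 = 115.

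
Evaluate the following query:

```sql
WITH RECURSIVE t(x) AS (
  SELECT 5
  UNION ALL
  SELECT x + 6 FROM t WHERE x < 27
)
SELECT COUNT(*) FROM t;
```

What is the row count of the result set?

5

Base: x=5.
Iteration 1: 5 < 27 holds -> x = 5 + 6 = 11.
Iteration 2: 11 < 27 holds -> x = 11 + 6 = 17.
Iteration 3: 17 < 27 holds -> x = 17 + 6 = 23.
Iteration 4: 23 < 27 holds -> x = 23 + 6 = 29.
Iteration 5: 29 < 27 fails; recursion stops.
Total rows emitted: 5.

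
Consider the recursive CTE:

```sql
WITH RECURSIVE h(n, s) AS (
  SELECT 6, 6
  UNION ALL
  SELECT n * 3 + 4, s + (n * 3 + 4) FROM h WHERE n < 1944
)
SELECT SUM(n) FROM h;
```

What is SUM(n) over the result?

Base: n=6, s=6.
Iteration 1: 6 < 1944 holds -> n = 6 * 3 + 4 = 22, s = 6 + 22 = 28.
Iteration 2: 22 < 1944 holds -> n = 22 * 3 + 4 = 70, s = 28 + 70 = 98.
Iteration 3: 70 < 1944 holds -> n = 70 * 3 + 4 = 214, s = 98 + 214 = 312.
Iteration 4: 214 < 1944 holds -> n = 214 * 3 + 4 = 646, s = 312 + 646 = 958.
Iteration 5: 646 < 1944 holds -> n = 646 * 3 + 4 = 1942, s = 958 + 1942 = 2900.
Iteration 6: 1942 < 1944 holds -> n = 1942 * 3 + 4 = 5830, s = 2900 + 5830 = 8730.
Iteration 7: 5830 < 1944 fails; recursion stops.
SUM(n) = 6 + 22 + 70 + 214 + 646 + 1942 + 5830 = 8730.

8730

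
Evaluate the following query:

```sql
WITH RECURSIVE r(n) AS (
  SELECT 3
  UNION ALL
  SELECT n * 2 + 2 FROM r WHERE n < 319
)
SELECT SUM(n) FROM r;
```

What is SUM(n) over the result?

1259

Base: n=3.
Iteration 1: 3 < 319 holds -> n = 3 * 2 + 2 = 8.
Iteration 2: 8 < 319 holds -> n = 8 * 2 + 2 = 18.
Iteration 3: 18 < 319 holds -> n = 18 * 2 + 2 = 38.
Iteration 4: 38 < 319 holds -> n = 38 * 2 + 2 = 78.
Iteration 5: 78 < 319 holds -> n = 78 * 2 + 2 = 158.
Iteration 6: 158 < 319 holds -> n = 158 * 2 + 2 = 318.
Iteration 7: 318 < 319 holds -> n = 318 * 2 + 2 = 638.
Iteration 8: 638 < 319 fails; recursion stops.
SUM(n) = 3 + 8 + 18 + 38 + 78 + 158 + 318 + 638 = 1259.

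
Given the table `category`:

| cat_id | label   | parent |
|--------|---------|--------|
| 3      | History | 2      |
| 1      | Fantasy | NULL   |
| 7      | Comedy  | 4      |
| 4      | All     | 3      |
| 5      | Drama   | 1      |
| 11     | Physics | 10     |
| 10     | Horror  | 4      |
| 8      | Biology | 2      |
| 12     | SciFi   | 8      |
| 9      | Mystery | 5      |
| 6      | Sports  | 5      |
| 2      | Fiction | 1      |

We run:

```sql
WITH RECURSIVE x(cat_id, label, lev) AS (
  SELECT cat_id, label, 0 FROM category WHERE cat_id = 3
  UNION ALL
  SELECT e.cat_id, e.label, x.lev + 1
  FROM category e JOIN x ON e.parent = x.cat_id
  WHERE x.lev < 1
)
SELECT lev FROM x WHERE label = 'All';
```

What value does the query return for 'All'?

Base: cat_id=3 (History) at lev 0.
Iteration 1: rows with parent in {3} -> All (id 4, lev 1).
Iteration 2: lev < 1 fails for all current rows; recursion stops.

1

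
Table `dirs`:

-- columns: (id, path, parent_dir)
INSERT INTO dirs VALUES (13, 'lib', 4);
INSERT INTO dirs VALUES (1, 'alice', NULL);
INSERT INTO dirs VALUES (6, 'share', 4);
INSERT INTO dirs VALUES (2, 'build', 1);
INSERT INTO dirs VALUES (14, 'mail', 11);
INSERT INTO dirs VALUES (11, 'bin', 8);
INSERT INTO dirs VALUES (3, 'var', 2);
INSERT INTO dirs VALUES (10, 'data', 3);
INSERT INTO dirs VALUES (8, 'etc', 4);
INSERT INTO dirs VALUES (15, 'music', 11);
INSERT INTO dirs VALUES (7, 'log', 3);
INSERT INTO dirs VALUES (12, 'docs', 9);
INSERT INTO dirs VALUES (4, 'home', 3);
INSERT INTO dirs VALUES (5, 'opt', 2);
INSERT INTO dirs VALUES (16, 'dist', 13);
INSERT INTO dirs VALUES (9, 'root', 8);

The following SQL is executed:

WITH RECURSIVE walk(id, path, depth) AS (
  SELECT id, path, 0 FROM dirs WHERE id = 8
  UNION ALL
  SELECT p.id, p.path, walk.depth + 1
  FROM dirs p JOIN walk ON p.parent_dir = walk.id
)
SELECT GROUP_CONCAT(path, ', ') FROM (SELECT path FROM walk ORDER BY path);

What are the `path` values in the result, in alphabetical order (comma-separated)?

bin, docs, etc, mail, music, root

Base: id=8 (etc) at depth 0.
Iteration 1: rows with parent_dir in {8} -> root (id 9, depth 1), bin (id 11, depth 1).
Iteration 2: rows with parent_dir in {9,11} -> docs (id 12, depth 2), mail (id 14, depth 2), music (id 15, depth 2).
Iteration 3: no rows with parent_dir in {12,14,15}; recursion stops.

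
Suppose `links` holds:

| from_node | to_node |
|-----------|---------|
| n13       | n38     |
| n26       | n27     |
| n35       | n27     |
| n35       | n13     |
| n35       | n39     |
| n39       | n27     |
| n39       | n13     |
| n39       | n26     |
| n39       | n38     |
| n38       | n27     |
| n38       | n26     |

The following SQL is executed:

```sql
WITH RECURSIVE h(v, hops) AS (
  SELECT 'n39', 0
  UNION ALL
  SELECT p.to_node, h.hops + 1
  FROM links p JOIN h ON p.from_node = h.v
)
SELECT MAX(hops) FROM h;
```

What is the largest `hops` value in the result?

4

Base: (n39, hops=0).
Iteration 1: edges from {n39} -> (n13, hops=1), (n26, hops=1), (n27, hops=1), (n38, hops=1).
Iteration 2: edges from {n13,n26,n27,n38} -> (n26, hops=2), (n27, hops=2) x2, (n38, hops=2). [UNION ALL keeps all 4 new rows, including repeats]
Iteration 3: edges from {n26,n27,n38} -> (n26, hops=3), (n27, hops=3) x2. [UNION ALL keeps all 3 new rows, including repeats]
Iteration 4: edges from {n26,n27} -> (n27, hops=4).
Iteration 5: no outgoing edges from {n27}; recursion stops.
hops values: 0, 1, 1, 1, 1, 2, 2, 2, 2, 3, 3, 3, 4; the maximum is 4.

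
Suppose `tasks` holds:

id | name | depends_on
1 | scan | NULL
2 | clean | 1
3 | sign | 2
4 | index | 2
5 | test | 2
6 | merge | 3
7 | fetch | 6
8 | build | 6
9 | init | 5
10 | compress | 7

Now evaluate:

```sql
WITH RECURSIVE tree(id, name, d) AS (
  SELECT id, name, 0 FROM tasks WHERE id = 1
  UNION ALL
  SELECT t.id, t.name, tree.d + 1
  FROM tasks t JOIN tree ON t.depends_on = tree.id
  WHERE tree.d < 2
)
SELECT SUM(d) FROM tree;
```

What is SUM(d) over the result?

Base: id=1 (scan) at d 0.
Iteration 1: rows with depends_on in {1} -> clean (id 2, d 1).
Iteration 2: rows with depends_on in {2} -> sign (id 3, d 2), index (id 4, d 2), test (id 5, d 2).
Iteration 3: d < 2 fails for all current rows; recursion stops.
SUM(d) = 0 + 1 + 2 + 2 + 2 = 7.

7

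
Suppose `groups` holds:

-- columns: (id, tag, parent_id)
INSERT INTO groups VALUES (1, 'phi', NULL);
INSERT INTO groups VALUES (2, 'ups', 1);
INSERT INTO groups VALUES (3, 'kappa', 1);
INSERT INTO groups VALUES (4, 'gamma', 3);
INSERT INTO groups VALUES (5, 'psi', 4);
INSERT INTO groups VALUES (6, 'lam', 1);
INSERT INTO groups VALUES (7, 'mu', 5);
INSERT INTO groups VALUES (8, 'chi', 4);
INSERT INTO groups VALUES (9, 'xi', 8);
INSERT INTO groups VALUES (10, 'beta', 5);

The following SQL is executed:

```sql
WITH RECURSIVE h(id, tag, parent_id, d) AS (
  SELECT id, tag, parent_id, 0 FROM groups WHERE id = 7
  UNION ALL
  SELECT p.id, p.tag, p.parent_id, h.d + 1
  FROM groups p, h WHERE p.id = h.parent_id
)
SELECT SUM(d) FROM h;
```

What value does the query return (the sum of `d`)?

10

Base: id=7 (mu), parent_id=5, d 0.
Iteration 1: join on id=5 -> psi (id 5, parent_id=4, d 1).
Iteration 2: join on id=4 -> gamma (id 4, parent_id=3, d 2).
Iteration 3: join on id=3 -> kappa (id 3, parent_id=1, d 3).
Iteration 4: join on id=1 -> phi (id 1, parent_id=NULL, d 4).
Iteration 5: parent_id is NULL; no match; recursion stops.
SUM(d) = 0 + 1 + 2 + 3 + 4 = 10.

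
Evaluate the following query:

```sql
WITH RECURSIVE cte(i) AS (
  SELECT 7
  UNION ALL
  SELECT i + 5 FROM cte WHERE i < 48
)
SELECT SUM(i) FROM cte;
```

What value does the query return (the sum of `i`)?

295

Base: i=7.
Iteration 1: 7 < 48 holds -> i = 7 + 5 = 12.
Iteration 2: 12 < 48 holds -> i = 12 + 5 = 17.
Iteration 3: 17 < 48 holds -> i = 17 + 5 = 22.
Iteration 4: 22 < 48 holds -> i = 22 + 5 = 27.
Iteration 5: 27 < 48 holds -> i = 27 + 5 = 32.
Iteration 6: 32 < 48 holds -> i = 32 + 5 = 37.
Iteration 7: 37 < 48 holds -> i = 37 + 5 = 42.
Iteration 8: 42 < 48 holds -> i = 42 + 5 = 47.
Iteration 9: 47 < 48 holds -> i = 47 + 5 = 52.
Iteration 10: 52 < 48 fails; recursion stops.
SUM(i) = 7 + 12 + 17 + 22 + 27 + 32 + 37 + 42 + 47 + 52 = 295.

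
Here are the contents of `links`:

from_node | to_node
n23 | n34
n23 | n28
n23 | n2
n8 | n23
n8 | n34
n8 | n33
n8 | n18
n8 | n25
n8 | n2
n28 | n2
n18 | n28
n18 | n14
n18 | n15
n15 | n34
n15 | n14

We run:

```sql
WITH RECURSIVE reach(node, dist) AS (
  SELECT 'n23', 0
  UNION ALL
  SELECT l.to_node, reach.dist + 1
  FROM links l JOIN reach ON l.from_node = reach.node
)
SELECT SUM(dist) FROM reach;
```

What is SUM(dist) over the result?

5

Base: (n23, dist=0).
Iteration 1: edges from {n23} -> (n2, dist=1), (n28, dist=1), (n34, dist=1).
Iteration 2: edges from {n2,n28,n34} -> (n2, dist=2).
Iteration 3: no outgoing edges from {n2}; recursion stops.
SUM(dist) = 0 + 1 + 1 + 1 + 2 = 5.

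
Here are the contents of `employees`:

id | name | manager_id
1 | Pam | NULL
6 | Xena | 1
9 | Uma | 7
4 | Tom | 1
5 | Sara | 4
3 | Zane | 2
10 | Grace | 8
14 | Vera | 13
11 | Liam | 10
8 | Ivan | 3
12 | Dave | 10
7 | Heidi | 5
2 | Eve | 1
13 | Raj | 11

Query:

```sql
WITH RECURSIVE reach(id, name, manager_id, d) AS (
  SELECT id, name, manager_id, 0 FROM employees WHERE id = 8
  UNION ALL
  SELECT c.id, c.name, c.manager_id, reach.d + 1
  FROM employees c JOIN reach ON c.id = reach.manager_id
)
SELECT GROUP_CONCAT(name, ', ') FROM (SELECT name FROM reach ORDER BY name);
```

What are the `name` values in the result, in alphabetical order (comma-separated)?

Base: id=8 (Ivan), manager_id=3, d 0.
Iteration 1: join on id=3 -> Zane (id 3, manager_id=2, d 1).
Iteration 2: join on id=2 -> Eve (id 2, manager_id=1, d 2).
Iteration 3: join on id=1 -> Pam (id 1, manager_id=NULL, d 3).
Iteration 4: manager_id is NULL; no match; recursion stops.

Eve, Ivan, Pam, Zane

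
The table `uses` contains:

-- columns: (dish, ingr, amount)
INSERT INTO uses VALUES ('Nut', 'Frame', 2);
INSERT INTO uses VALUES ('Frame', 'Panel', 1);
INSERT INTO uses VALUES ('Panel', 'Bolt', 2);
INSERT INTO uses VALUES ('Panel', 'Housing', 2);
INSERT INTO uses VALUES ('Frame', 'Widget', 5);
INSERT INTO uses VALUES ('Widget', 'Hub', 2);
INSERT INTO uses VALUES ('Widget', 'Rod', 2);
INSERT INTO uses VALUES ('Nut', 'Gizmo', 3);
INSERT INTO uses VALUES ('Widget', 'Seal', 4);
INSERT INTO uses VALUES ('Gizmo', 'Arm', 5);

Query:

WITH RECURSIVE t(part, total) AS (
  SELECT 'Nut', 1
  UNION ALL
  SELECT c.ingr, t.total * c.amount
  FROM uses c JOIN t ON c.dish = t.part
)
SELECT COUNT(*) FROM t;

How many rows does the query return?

Base: (Nut, total=1).
Iteration 1: components of {Nut} -> Frame = 1*2 = 2, Gizmo = 1*3 = 3.
Iteration 2: components of {Frame,Gizmo} -> Arm = 3*5 = 15, Panel = 2*1 = 2, Widget = 2*5 = 10.
Iteration 3: components of {Arm,Panel,Widget} -> Bolt = 2*2 = 4, Housing = 2*2 = 4, Hub = 10*2 = 20, Rod = 10*2 = 20, Seal = 10*4 = 40.
Iteration 4: no further components; recursion stops.
Total rows emitted: 11.

11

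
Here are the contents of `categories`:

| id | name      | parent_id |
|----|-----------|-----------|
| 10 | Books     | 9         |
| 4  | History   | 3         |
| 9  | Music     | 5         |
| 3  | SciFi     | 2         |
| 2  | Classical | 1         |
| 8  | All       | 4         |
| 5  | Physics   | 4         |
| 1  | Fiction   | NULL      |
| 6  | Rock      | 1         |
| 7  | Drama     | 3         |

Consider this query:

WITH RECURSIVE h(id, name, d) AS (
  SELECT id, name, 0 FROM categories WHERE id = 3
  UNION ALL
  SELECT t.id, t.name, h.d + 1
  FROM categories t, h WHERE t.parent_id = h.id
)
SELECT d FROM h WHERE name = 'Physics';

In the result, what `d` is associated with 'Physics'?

2

Base: id=3 (SciFi) at d 0.
Iteration 1: rows with parent_id in {3} -> History (id 4, d 1), Drama (id 7, d 1).
Iteration 2: rows with parent_id in {4,7} -> Physics (id 5, d 2), All (id 8, d 2).
Iteration 3: rows with parent_id in {5,8} -> Music (id 9, d 3).
Iteration 4: rows with parent_id in {9} -> Books (id 10, d 4).
Iteration 5: no rows with parent_id in {10}; recursion stops.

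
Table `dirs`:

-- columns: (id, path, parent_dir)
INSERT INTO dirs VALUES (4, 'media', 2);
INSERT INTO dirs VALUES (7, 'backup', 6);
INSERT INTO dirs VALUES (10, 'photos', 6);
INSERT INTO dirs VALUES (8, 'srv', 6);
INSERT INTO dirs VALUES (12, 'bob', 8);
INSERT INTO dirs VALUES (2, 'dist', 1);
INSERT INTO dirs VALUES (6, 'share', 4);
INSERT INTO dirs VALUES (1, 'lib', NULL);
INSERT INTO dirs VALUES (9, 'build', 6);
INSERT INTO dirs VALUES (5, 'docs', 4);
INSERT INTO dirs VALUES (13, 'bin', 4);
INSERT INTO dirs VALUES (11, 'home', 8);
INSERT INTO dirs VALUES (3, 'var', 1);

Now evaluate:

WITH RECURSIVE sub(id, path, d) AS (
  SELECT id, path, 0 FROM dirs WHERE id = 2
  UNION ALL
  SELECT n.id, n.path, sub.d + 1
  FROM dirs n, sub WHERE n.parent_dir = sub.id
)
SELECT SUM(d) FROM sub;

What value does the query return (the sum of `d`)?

27

Base: id=2 (dist) at d 0.
Iteration 1: rows with parent_dir in {2} -> media (id 4, d 1).
Iteration 2: rows with parent_dir in {4} -> docs (id 5, d 2), share (id 6, d 2), bin (id 13, d 2).
Iteration 3: rows with parent_dir in {5,6,13} -> backup (id 7, d 3), srv (id 8, d 3), build (id 9, d 3), photos (id 10, d 3).
Iteration 4: rows with parent_dir in {7,8,9,10} -> home (id 11, d 4), bob (id 12, d 4).
Iteration 5: no rows with parent_dir in {11,12}; recursion stops.
SUM(d) = 0 + 1 + 2 + 2 + 2 + 3 + 3 + 3 + 3 + 4 + 4 = 27.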